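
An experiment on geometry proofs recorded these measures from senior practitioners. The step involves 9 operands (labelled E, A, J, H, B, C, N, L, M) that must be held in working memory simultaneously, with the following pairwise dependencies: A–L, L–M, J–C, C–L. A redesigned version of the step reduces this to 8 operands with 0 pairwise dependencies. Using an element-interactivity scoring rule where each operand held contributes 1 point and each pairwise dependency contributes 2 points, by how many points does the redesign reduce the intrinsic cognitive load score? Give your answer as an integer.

9

Original: 9 × 1 + 4 × 2 = 9 + 8 = 17.
Redesigned: 8 × 1 + 0 × 2 = 8 + 0 = 8.
Reduction = 17 − 8 = 9.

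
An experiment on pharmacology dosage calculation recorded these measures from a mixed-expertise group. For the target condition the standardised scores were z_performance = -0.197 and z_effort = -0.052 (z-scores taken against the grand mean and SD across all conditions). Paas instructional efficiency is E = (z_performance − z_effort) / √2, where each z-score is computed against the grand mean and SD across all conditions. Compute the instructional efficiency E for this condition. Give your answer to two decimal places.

z_P − z_E = -0.197 − (-0.052) = -0.1450.
E = -0.1450 / √2 = -0.1450 / 1.41421 = -0.1025 ≈ -0.10.

-0.10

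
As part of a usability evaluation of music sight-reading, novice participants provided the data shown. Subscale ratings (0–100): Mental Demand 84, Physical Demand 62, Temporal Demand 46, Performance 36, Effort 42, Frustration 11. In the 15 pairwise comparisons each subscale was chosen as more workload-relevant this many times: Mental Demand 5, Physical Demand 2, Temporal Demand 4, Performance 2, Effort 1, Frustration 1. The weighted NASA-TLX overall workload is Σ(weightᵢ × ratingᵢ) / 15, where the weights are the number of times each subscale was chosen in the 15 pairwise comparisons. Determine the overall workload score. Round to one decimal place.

The tallies are the weights (they sum to 15).
Weighted sum = 5·84 + 2·62 + 4·46 + 2·36 + 1·42 + 1·11
            = 420 + 124 + 184 + 72 + 42 + 11 = 853.
Overall workload = 853 / 15 = 56.8667 ≈ 56.9.

56.9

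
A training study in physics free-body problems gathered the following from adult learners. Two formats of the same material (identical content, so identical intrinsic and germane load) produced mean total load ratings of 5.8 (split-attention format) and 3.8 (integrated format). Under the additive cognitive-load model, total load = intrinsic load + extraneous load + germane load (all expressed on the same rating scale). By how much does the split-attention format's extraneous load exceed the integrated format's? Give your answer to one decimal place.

2.0

Intrinsic and germane load are equal across formats, so the difference in total load equals the difference in extraneous load.
Extraneous-load difference = 5.8 − 3.8 = 2.0.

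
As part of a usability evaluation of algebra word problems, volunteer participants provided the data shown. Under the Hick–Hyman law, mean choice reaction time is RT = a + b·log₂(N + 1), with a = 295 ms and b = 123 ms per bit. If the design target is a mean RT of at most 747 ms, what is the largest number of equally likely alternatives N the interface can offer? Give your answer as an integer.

Set 295 + 123·log₂(N + 1) ≤ 747.
log₂(N + 1) ≤ (747 − 295) / 123 = 3.6748.
N + 1 ≤ 2^3.6748 = 12.7710.
N ≤ 11.7710, so the largest integer N is 11.

11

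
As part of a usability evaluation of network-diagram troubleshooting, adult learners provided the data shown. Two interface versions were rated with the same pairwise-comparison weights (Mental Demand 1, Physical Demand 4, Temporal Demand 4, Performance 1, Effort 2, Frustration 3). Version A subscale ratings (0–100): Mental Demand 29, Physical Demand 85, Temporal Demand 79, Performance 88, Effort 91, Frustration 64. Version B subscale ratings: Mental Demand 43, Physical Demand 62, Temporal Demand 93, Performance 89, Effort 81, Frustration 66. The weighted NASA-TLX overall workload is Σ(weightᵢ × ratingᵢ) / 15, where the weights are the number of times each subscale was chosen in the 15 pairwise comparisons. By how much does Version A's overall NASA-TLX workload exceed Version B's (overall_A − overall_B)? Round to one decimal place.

2.3

Version A weighted sum = 1·29 + 4·85 + 4·79 + 1·88 + 2·91 + 3·64 = 29 + 340 + 316 + 88 + 182 + 192 = 1147; overall_A = 1147/15 = 76.4667.
Version B weighted sum = 1·43 + 4·62 + 4·93 + 1·89 + 2·81 + 3·66 = 43 + 248 + 372 + 89 + 162 + 198 = 1112; overall_B = 1112/15 = 74.1333.
Difference = 76.4667 − 74.1333 = 2.3334 ≈ 2.3.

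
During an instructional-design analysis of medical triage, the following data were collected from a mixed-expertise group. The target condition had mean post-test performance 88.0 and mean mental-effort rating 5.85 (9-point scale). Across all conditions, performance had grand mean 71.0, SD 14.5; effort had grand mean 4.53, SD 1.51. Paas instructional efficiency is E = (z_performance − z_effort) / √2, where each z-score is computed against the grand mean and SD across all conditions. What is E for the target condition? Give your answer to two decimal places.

0.21

z_performance = (88.0 − 71.0) / 14.5 = 17.0000 / 14.5 = 1.1724.
z_effort = (5.85 − 4.53) / 1.51 = 1.3200 / 1.51 = 0.8742.
z_P − z_E = 1.1724 − 0.8742 = 0.2982.
E = 0.2982 / √2 = 0.2982 / 1.41421 = 0.2109 ≈ 0.21.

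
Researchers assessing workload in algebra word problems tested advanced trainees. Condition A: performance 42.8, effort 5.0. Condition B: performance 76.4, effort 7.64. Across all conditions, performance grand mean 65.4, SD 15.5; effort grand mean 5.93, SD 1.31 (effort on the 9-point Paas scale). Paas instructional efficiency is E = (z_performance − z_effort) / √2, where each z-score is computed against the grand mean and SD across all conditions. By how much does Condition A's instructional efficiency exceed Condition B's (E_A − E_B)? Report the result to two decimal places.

Condition A: z_P = (42.8 − 65.4)/15.5 = -1.4581; z_E = (5.0 − 5.93)/1.31 = -0.7099; E_A = (-1.4581 − (-0.7099))/√2 = -0.5291.
Condition B: z_P = (76.4 − 65.4)/15.5 = 0.7097; z_E = (7.64 − 5.93)/1.31 = 1.3053; E_B = (0.7097 − 1.3053)/√2 = -0.4212.
E_A − E_B = -0.5291 − (-0.4212) = -0.1079 ≈ -0.11.

-0.11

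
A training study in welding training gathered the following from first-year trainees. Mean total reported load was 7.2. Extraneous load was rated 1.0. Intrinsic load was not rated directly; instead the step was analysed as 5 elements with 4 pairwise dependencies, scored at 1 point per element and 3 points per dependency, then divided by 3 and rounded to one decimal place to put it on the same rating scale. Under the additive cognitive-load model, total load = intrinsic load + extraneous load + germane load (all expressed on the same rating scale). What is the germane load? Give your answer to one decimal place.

0.5

Intrinsic (element-interactivity): (5 × 1 + 4 × 3) / 3 = 17 / 3 = 5.6667 → 5.7.
germane load = total − intrinsic − extraneous
             = 7.2 − 5.7 − 1.0 = 0.5.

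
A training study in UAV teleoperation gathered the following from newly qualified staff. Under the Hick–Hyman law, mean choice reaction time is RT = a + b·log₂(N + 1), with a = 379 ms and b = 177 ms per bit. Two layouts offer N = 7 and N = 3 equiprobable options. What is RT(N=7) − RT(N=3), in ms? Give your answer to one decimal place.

RT(7) = 379 + 177·log₂(8) = 379 + 177·3.0000 = 910.0000 ms.
RT(3) = 379 + 177·log₂(4) = 379 + 177·2.0000 = 733.0000 ms.
Difference = 910.0000 − 733.0000 = 177.0000 ≈ 177.0 ms.

177.0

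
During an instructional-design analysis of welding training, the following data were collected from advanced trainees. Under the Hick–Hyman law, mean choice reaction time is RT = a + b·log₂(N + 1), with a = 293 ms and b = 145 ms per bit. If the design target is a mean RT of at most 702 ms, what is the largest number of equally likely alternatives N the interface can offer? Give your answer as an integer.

Set 293 + 145·log₂(N + 1) ≤ 702.
log₂(N + 1) ≤ (702 − 293) / 145 = 2.8207.
N + 1 ≤ 2^2.8207 = 7.0651.
N ≤ 6.0651, so the largest integer N is 6.

6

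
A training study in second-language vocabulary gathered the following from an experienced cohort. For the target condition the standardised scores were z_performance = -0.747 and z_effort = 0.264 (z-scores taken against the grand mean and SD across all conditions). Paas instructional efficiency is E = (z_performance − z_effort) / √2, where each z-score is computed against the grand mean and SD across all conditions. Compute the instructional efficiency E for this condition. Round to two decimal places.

z_P − z_E = -0.747 − 0.264 = -1.0110.
E = -1.0110 / √2 = -1.0110 / 1.41421 = -0.7149 ≈ -0.71.

-0.71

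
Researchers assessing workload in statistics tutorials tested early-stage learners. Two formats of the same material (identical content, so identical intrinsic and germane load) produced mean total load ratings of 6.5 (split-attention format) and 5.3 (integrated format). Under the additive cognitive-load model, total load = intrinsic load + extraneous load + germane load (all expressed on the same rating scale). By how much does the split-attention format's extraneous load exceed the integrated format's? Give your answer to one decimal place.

1.2

Intrinsic and germane load are equal across formats, so the difference in total load equals the difference in extraneous load.
Extraneous-load difference = 6.5 − 5.3 = 1.2.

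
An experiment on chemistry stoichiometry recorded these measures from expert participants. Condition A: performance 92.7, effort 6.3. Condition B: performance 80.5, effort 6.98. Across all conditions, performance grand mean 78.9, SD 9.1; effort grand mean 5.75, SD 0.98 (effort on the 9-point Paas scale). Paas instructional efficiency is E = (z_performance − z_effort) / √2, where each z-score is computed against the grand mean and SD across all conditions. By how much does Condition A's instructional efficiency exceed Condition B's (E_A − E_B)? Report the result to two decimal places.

Condition A: z_P = (92.7 − 78.9)/9.1 = 1.5165; z_E = (6.3 − 5.75)/0.98 = 0.5612; E_A = (1.5165 − 0.5612)/√2 = 0.6755.
Condition B: z_P = (80.5 − 78.9)/9.1 = 0.1758; z_E = (6.98 − 5.75)/0.98 = 1.2551; E_B = (0.1758 − 1.2551)/√2 = -0.7632.
E_A − E_B = 0.6755 − (-0.7632) = 1.4387 ≈ 1.44.

1.44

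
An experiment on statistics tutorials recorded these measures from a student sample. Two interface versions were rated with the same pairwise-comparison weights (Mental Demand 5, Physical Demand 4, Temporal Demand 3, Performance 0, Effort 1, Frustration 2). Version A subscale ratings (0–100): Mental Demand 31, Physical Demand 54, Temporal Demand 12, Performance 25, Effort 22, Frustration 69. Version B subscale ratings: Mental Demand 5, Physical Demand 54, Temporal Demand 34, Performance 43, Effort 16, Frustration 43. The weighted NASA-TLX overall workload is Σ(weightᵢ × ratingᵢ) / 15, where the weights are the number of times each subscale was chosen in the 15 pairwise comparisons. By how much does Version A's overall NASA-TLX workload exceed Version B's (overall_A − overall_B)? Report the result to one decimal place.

8.1

Version A weighted sum = 5·31 + 4·54 + 3·12 + 0·25 + 1·22 + 2·69 = 155 + 216 + 36 + 0 + 22 + 138 = 567; overall_A = 567/15 = 37.8000.
Version B weighted sum = 5·5 + 4·54 + 3·34 + 0·43 + 1·16 + 2·43 = 25 + 216 + 102 + 0 + 16 + 86 = 445; overall_B = 445/15 = 29.6667.
Difference = 37.8000 − 29.6667 = 8.1333 ≈ 8.1.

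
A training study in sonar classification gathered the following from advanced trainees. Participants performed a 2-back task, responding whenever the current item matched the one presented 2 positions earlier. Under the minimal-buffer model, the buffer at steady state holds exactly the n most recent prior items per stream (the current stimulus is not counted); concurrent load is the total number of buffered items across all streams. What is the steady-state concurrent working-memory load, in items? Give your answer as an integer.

The buffer holds the 2 most recent prior items.
Steady-state concurrent load = 2 items.

2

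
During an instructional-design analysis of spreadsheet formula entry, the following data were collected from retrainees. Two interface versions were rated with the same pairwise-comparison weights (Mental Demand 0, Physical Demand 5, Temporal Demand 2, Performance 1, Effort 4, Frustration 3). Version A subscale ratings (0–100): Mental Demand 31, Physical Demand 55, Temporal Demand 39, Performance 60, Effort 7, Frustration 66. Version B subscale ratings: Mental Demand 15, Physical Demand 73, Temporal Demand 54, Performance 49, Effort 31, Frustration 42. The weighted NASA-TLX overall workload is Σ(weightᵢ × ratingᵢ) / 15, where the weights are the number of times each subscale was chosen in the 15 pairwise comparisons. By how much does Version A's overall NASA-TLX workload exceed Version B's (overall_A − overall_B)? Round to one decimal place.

-8.9

Version A weighted sum = 0·31 + 5·55 + 2·39 + 1·60 + 4·7 + 3·66 = 0 + 275 + 78 + 60 + 28 + 198 = 639; overall_A = 639/15 = 42.6000.
Version B weighted sum = 0·15 + 5·73 + 2·54 + 1·49 + 4·31 + 3·42 = 0 + 365 + 108 + 49 + 124 + 126 = 772; overall_B = 772/15 = 51.4667.
Difference = 42.6000 − 51.4667 = -8.8667 ≈ -8.9.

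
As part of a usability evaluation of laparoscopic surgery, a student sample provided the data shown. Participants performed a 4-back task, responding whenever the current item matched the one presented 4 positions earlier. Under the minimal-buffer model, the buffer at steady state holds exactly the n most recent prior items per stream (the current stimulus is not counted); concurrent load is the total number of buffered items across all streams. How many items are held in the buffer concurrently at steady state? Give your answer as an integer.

The buffer holds the 4 most recent prior items.
Steady-state concurrent load = 4 items.

4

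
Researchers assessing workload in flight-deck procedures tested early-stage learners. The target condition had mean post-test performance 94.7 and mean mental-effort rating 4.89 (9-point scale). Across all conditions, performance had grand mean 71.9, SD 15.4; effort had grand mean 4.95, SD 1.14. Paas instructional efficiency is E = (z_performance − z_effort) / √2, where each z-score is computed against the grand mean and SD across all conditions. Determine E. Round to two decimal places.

z_performance = (94.7 − 71.9) / 15.4 = 22.8000 / 15.4 = 1.4805.
z_effort = (4.89 − 4.95) / 1.14 = -0.0600 / 1.14 = -0.0526.
z_P − z_E = 1.4805 − (-0.0526) = 1.5331.
E = 1.5331 / √2 = 1.5331 / 1.41421 = 1.0841 ≈ 1.08.

1.08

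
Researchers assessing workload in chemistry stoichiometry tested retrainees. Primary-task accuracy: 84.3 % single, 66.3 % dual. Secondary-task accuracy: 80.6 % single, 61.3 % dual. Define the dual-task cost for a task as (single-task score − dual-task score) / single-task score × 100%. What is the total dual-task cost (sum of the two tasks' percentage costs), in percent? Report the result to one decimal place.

45.3

Primary cost = (84.3 − 66.3) / 84.3 × 100% = 21.3523%.
Secondary cost = (80.6 − 61.3) / 80.6 × 100% = 23.9454%.
Total = 21.3523% + 23.9454% = 45.2977% ≈ 45.3%.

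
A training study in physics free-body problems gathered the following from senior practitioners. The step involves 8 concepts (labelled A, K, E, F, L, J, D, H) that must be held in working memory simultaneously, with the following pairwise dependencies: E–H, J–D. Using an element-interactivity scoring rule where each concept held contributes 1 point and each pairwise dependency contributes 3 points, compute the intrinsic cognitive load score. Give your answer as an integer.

14

Count of concepts held simultaneously: 8.
Count of pairwise dependencies listed: 2.
Element contribution: 8 × 1 = 8.
Interaction contribution: 2 × 3 = 6.
Intrinsic load = 8 + 6 = 14.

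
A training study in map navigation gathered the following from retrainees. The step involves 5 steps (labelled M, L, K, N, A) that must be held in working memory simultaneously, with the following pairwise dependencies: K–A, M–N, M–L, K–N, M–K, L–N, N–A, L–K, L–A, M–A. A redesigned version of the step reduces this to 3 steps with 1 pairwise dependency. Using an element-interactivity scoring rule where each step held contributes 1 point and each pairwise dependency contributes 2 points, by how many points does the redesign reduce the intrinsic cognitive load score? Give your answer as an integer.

Original: 5 × 1 + 10 × 2 = 5 + 20 = 25.
Redesigned: 3 × 1 + 1 × 2 = 3 + 2 = 5.
Reduction = 25 − 5 = 20.

20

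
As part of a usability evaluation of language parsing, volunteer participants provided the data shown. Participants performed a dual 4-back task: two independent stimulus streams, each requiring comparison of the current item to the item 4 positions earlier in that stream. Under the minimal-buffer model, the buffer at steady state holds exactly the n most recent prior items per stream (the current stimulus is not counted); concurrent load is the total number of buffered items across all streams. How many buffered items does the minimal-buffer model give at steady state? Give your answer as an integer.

8

Each stream's buffer holds its 4 most recent prior items.
Two independent streams: 2 × 4 = 8 buffered items at steady state.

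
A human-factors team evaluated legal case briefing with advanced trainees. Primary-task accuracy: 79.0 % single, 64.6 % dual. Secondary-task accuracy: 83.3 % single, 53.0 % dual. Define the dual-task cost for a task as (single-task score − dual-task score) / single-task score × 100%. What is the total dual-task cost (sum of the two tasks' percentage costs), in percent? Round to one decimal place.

Primary cost = (79.0 − 64.6) / 79.0 × 100% = 18.2278%.
Secondary cost = (83.3 − 53.0) / 83.3 × 100% = 36.3745%.
Total = 18.2278% + 36.3745% = 54.6023% ≈ 54.6%.

54.6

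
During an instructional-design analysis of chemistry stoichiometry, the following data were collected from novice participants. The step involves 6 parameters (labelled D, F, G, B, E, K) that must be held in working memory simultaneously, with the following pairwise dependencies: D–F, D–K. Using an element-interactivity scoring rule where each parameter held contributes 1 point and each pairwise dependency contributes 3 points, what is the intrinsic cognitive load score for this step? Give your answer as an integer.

Count of parameters held simultaneously: 6.
Count of pairwise dependencies listed: 2.
Element contribution: 6 × 1 = 6.
Interaction contribution: 2 × 3 = 6.
Intrinsic load = 6 + 6 = 12.

12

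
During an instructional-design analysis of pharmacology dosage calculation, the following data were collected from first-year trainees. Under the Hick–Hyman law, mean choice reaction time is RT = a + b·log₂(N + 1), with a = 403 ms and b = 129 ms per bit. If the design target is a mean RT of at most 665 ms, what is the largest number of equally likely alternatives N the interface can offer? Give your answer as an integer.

Set 403 + 129·log₂(N + 1) ≤ 665.
log₂(N + 1) ≤ (665 − 403) / 129 = 2.0310.
N + 1 ≤ 2^2.0310 = 4.0869.
N ≤ 3.0869, so the largest integer N is 3.

3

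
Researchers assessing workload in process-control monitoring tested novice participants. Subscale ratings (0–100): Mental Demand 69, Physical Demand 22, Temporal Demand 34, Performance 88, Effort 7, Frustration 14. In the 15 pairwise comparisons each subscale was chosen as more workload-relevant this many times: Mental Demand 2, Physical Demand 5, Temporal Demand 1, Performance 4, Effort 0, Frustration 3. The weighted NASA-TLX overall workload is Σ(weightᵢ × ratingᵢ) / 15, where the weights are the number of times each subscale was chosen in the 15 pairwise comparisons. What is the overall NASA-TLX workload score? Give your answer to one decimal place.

45.1

The tallies are the weights (they sum to 15).
Weighted sum = 2·69 + 5·22 + 1·34 + 4·88 + 0·7 + 3·14
            = 138 + 110 + 34 + 352 + 0 + 42 = 676.
Overall workload = 676 / 15 = 45.0667 ≈ 45.1.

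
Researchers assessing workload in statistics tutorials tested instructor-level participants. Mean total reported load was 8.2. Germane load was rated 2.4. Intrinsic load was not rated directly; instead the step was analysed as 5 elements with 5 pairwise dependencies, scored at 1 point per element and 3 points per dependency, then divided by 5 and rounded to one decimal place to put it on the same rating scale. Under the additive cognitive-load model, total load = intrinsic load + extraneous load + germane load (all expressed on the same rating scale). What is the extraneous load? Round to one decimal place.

1.8

Intrinsic (element-interactivity): (5 × 1 + 5 × 3) / 5 = 20 / 5 = 4.0000 → 4.0.
extraneous load = total − intrinsic − germane
             = 8.2 − 4.0 − 2.4 = 1.8.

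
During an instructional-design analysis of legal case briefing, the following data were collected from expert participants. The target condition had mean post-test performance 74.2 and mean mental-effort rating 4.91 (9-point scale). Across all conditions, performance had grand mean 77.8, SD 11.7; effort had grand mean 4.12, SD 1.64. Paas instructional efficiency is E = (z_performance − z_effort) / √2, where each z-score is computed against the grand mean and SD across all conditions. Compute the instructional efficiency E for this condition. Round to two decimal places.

-0.56

z_performance = (74.2 − 77.8) / 11.7 = -3.6000 / 11.7 = -0.3077.
z_effort = (4.91 − 4.12) / 1.64 = 0.7900 / 1.64 = 0.4817.
z_P − z_E = -0.3077 − 0.4817 = -0.7894.
E = -0.7894 / √2 = -0.7894 / 1.41421 = -0.5582 ≈ -0.56.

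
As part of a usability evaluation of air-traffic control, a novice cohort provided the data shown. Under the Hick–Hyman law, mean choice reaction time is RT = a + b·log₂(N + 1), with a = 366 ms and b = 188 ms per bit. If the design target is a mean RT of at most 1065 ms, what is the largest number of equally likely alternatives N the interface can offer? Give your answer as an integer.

Set 366 + 188·log₂(N + 1) ≤ 1065.
log₂(N + 1) ≤ (1065 − 366) / 188 = 3.7181.
N + 1 ≤ 2^3.7181 = 13.1601.
N ≤ 12.1601, so the largest integer N is 12.

12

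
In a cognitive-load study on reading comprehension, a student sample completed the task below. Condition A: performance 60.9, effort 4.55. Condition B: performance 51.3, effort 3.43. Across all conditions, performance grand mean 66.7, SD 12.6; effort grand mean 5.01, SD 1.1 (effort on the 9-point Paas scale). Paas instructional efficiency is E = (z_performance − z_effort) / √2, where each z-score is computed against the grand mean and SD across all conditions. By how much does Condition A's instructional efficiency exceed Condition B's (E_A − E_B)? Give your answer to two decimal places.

-0.18

Condition A: z_P = (60.9 − 66.7)/12.6 = -0.4603; z_E = (4.55 − 5.01)/1.1 = -0.4182; E_A = (-0.4603 − (-0.4182))/√2 = -0.0298.
Condition B: z_P = (51.3 − 66.7)/12.6 = -1.2222; z_E = (3.43 − 5.01)/1.1 = -1.4364; E_B = (-1.2222 − (-1.4364))/√2 = 0.1515.
E_A − E_B = -0.0298 − 0.1515 = -0.1813 ≈ -0.18.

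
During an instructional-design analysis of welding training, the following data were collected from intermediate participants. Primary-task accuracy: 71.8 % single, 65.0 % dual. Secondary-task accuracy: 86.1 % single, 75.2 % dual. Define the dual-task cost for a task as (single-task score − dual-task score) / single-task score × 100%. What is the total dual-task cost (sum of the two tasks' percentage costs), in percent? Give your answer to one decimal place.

Primary cost = (71.8 − 65.0) / 71.8 × 100% = 9.4708%.
Secondary cost = (86.1 − 75.2) / 86.1 × 100% = 12.6597%.
Total = 9.4708% + 12.6597% = 22.1305% ≈ 22.1%.

22.1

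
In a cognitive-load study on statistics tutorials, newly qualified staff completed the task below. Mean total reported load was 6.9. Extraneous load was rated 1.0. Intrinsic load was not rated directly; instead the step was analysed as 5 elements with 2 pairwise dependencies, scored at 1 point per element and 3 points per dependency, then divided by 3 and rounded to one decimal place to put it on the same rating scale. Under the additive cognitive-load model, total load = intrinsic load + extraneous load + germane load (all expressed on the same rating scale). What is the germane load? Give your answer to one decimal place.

Intrinsic (element-interactivity): (5 × 1 + 2 × 3) / 3 = 11 / 3 = 3.6667 → 3.7.
germane load = total − intrinsic − extraneous
             = 6.9 − 3.7 − 1.0 = 2.2.

2.2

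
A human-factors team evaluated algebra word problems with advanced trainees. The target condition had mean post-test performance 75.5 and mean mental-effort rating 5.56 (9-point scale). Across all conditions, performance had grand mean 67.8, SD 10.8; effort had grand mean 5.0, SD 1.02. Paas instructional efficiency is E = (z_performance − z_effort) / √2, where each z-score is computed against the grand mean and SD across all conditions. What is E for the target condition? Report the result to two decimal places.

0.12

z_performance = (75.5 − 67.8) / 10.8 = 7.7000 / 10.8 = 0.7130.
z_effort = (5.56 − 5.0) / 1.02 = 0.5600 / 1.02 = 0.5490.
z_P − z_E = 0.7130 − 0.5490 = 0.1640.
E = 0.1640 / √2 = 0.1640 / 1.41421 = 0.1160 ≈ 0.12.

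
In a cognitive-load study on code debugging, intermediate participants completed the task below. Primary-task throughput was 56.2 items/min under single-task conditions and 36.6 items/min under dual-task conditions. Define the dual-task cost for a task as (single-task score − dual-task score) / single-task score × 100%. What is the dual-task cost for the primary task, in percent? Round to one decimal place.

Cost = (56.2 − 36.6) / 56.2 × 100%
     = 19.6000 / 56.2 × 100% = 34.8754%.
≈ 34.9%.

34.9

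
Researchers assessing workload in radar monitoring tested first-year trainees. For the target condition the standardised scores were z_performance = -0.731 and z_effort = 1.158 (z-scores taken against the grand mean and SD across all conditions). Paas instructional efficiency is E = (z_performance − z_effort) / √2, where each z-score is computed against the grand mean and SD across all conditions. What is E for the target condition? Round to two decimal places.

z_P − z_E = -0.731 − 1.158 = -1.8890.
E = -1.8890 / √2 = -1.8890 / 1.41421 = -1.3357 ≈ -1.34.

-1.34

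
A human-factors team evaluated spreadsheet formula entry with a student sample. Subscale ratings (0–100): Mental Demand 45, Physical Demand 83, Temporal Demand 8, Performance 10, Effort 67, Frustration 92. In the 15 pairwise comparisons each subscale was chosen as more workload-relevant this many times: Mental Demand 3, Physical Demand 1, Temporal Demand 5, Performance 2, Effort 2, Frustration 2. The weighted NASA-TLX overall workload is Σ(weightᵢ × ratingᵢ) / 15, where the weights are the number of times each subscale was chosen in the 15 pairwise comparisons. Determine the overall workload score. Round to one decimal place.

The tallies are the weights (they sum to 15).
Weighted sum = 3·45 + 1·83 + 5·8 + 2·10 + 2·67 + 2·92
            = 135 + 83 + 40 + 20 + 134 + 184 = 596.
Overall workload = 596 / 15 = 39.7333 ≈ 39.7.

39.7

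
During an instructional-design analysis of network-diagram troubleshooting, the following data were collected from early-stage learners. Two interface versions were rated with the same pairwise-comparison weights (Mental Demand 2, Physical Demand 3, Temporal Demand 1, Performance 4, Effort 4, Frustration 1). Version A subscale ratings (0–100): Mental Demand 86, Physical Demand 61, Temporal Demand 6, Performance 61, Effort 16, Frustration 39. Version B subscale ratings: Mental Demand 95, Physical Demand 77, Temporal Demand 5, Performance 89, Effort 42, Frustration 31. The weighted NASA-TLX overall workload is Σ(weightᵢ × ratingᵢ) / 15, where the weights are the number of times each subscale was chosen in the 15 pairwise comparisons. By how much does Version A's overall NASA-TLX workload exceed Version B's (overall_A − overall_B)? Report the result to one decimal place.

-18.2

Version A weighted sum = 2·86 + 3·61 + 1·6 + 4·61 + 4·16 + 1·39 = 172 + 183 + 6 + 244 + 64 + 39 = 708; overall_A = 708/15 = 47.2000.
Version B weighted sum = 2·95 + 3·77 + 1·5 + 4·89 + 4·42 + 1·31 = 190 + 231 + 5 + 356 + 168 + 31 = 981; overall_B = 981/15 = 65.4000.
Difference = 47.2000 − 65.4000 = -18.2000 ≈ -18.2.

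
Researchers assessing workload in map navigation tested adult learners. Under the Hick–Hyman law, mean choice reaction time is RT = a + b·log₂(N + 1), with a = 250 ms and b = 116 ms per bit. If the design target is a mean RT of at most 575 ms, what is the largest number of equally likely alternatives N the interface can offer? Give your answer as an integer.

5

Set 250 + 116·log₂(N + 1) ≤ 575.
log₂(N + 1) ≤ (575 − 250) / 116 = 2.8017.
N + 1 ≤ 2^2.8017 = 6.9726.
N ≤ 5.9726, so the largest integer N is 5.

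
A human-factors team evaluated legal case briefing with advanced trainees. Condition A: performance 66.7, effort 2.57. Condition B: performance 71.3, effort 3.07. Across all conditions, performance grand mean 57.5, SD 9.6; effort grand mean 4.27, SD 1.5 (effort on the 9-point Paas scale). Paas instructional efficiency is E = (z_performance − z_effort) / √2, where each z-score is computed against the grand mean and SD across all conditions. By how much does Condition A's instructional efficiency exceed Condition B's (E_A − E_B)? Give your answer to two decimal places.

Condition A: z_P = (66.7 − 57.5)/9.6 = 0.9583; z_E = (2.57 − 4.27)/1.5 = -1.1333; E_A = (0.9583 − (-1.1333))/√2 = 1.4790.
Condition B: z_P = (71.3 − 57.5)/9.6 = 1.4375; z_E = (3.07 − 4.27)/1.5 = -0.8000; E_B = (1.4375 − (-0.8000))/√2 = 1.5822.
E_A − E_B = 1.4790 − 1.5822 = -0.1032 ≈ -0.10.

-0.10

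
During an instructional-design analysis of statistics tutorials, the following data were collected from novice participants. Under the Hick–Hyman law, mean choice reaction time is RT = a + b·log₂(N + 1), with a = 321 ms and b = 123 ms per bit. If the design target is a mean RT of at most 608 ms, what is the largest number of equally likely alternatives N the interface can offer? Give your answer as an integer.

4

Set 321 + 123·log₂(N + 1) ≤ 608.
log₂(N + 1) ≤ (608 − 321) / 123 = 2.3333.
N + 1 ≤ 2^2.3333 = 5.0396.
N ≤ 4.0396, so the largest integer N is 4.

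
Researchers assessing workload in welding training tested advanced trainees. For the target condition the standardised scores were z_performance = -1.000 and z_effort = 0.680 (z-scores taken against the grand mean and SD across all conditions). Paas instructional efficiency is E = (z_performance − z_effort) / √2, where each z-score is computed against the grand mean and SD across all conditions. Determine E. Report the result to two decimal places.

z_P − z_E = -1.000 − 0.680 = -1.6800.
E = -1.6800 / √2 = -1.6800 / 1.41421 = -1.1879 ≈ -1.19.

-1.19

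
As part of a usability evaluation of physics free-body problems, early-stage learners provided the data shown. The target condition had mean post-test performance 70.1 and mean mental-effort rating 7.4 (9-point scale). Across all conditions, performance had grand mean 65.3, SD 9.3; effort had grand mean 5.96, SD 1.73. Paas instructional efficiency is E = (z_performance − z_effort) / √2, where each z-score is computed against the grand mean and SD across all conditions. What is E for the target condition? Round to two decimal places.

z_performance = (70.1 − 65.3) / 9.3 = 4.8000 / 9.3 = 0.5161.
z_effort = (7.4 − 5.96) / 1.73 = 1.4400 / 1.73 = 0.8324.
z_P − z_E = 0.5161 − 0.8324 = -0.3163.
E = -0.3163 / √2 = -0.3163 / 1.41421 = -0.2237 ≈ -0.22.

-0.22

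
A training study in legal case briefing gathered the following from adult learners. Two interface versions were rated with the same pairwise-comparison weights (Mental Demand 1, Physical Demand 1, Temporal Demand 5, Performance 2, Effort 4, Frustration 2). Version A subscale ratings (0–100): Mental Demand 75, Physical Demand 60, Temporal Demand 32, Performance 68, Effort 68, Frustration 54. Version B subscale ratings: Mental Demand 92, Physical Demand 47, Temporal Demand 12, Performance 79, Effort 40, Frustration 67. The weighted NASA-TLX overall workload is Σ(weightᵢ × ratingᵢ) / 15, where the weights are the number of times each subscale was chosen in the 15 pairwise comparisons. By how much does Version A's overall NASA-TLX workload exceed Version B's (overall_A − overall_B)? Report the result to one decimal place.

Version A weighted sum = 1·75 + 1·60 + 5·32 + 2·68 + 4·68 + 2·54 = 75 + 60 + 160 + 136 + 272 + 108 = 811; overall_A = 811/15 = 54.0667.
Version B weighted sum = 1·92 + 1·47 + 5·12 + 2·79 + 4·40 + 2·67 = 92 + 47 + 60 + 158 + 160 + 134 = 651; overall_B = 651/15 = 43.4000.
Difference = 54.0667 − 43.4000 = 10.6667 ≈ 10.7.

10.7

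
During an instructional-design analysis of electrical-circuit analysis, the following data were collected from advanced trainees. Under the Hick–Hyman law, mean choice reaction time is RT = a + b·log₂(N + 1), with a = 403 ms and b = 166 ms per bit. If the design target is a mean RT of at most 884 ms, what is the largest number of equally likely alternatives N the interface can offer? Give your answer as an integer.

Set 403 + 166·log₂(N + 1) ≤ 884.
log₂(N + 1) ≤ (884 − 403) / 166 = 2.8976.
N + 1 ≤ 2^2.8976 = 7.4519.
N ≤ 6.4519, so the largest integer N is 6.

6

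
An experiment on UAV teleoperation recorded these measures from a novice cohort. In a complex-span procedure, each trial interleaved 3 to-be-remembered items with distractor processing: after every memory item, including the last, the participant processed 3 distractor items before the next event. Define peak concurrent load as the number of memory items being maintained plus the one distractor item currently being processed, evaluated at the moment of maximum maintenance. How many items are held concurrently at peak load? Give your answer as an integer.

Maintenance is greatest during the distractor(s) after memory item 3: all 3 memory items are being held.
One distractor item is concurrently being processed.
Peak concurrent load = 3 + 1 = 4 items.

4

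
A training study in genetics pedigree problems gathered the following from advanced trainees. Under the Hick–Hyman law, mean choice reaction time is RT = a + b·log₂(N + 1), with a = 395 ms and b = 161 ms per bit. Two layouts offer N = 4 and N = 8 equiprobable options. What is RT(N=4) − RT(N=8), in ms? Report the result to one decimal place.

-136.5

RT(4) = 395 + 161·log₂(5) = 395 + 161·2.3219 = 768.8259 ms.
RT(8) = 395 + 161·log₂(9) = 395 + 161·3.1699 = 905.3539 ms.
Difference = 768.8259 − 905.3539 = -136.5280 ≈ -136.5 ms.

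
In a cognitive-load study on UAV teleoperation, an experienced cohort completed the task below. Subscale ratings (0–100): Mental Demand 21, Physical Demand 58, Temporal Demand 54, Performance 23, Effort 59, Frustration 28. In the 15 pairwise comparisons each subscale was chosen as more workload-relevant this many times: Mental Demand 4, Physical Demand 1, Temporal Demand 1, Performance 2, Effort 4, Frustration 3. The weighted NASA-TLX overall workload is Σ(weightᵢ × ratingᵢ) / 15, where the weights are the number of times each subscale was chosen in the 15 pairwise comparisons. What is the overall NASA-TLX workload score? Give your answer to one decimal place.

37.5

The tallies are the weights (they sum to 15).
Weighted sum = 4·21 + 1·58 + 1·54 + 2·23 + 4·59 + 3·28
            = 84 + 58 + 54 + 46 + 236 + 84 = 562.
Overall workload = 562 / 15 = 37.4667 ≈ 37.5.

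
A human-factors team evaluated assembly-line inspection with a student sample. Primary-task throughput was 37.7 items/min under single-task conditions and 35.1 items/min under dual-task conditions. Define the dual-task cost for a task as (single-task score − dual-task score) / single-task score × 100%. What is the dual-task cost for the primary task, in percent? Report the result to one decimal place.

6.9

Cost = (37.7 − 35.1) / 37.7 × 100%
     = 2.6000 / 37.7 × 100% = 6.8966%.
≈ 6.9%.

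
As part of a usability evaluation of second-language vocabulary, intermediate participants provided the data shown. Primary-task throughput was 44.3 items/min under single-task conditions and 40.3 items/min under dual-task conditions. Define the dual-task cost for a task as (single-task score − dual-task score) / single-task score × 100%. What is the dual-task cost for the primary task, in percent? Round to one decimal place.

Cost = (44.3 − 40.3) / 44.3 × 100%
     = 4.0000 / 44.3 × 100% = 9.0293%.
≈ 9.0%.

9.0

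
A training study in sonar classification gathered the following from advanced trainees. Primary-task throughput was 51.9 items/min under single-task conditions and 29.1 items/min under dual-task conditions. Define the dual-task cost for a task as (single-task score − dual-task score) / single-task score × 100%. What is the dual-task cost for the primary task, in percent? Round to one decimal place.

Cost = (51.9 − 29.1) / 51.9 × 100%
     = 22.8000 / 51.9 × 100% = 43.9306%.
≈ 43.9%.

43.9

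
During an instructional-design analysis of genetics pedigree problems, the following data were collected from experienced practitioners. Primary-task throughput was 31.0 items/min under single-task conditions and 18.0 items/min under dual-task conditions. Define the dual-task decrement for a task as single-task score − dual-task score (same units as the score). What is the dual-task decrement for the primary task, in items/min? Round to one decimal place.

Decrement = 31.0 − 18.0 = 13.0000 items/min ≈ 13.0 items/min.

13.0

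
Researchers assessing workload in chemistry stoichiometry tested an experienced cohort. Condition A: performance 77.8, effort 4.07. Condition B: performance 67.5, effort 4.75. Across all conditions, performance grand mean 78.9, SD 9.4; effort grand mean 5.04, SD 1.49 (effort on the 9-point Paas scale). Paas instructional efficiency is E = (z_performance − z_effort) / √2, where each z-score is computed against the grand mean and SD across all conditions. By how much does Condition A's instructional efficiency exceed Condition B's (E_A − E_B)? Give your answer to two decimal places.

Condition A: z_P = (77.8 − 78.9)/9.4 = -0.1170; z_E = (4.07 − 5.04)/1.49 = -0.6510; E_A = (-0.1170 − (-0.6510))/√2 = 0.3776.
Condition B: z_P = (67.5 − 78.9)/9.4 = -1.2128; z_E = (4.75 − 5.04)/1.49 = -0.1946; E_B = (-1.2128 − (-0.1946))/√2 = -0.7200.
E_A − E_B = 0.3776 − (-0.7200) = 1.0976 ≈ 1.10.

1.10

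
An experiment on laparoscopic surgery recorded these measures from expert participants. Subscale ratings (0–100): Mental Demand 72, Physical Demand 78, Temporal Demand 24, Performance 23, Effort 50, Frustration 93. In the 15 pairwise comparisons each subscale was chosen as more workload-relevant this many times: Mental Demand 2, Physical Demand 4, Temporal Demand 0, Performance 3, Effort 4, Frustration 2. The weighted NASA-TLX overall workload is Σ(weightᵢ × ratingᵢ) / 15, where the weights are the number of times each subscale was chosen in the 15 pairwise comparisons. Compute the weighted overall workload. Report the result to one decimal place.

60.7

The tallies are the weights (they sum to 15).
Weighted sum = 2·72 + 4·78 + 0·24 + 3·23 + 4·50 + 2·93
            = 144 + 312 + 0 + 69 + 200 + 186 = 911.
Overall workload = 911 / 15 = 60.7333 ≈ 60.7.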